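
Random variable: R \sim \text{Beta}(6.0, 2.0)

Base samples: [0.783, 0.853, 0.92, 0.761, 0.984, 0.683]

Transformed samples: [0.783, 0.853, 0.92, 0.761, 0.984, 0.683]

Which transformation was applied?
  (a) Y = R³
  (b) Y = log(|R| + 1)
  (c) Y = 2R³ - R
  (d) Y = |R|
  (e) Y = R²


Checking option (d) Y = |R|:
  R = 0.783 -> Y = 0.783 ✓
  R = 0.853 -> Y = 0.853 ✓
  R = 0.92 -> Y = 0.92 ✓
All samples match this transformation.

(d) |R|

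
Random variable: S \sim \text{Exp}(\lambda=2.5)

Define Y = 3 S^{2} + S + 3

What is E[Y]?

E[Y] = 3*E[S²] + 1*E[S] + 3
E[S] = 0.4
E[S²] = Var(S) + (E[S])² = 0.16 + 0.16 = 0.32
E[Y] = 3*0.32 + 1*0.4 + 3 = 4.36

4.36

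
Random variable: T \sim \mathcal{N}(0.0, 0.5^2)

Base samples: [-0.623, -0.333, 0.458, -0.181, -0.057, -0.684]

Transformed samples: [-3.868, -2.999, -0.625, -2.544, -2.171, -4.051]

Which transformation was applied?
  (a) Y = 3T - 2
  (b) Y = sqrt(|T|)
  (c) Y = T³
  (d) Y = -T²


Checking option (a) Y = 3T - 2:
  T = -0.623 -> Y = -3.868 ✓
  T = -0.333 -> Y = -2.999 ✓
  T = 0.458 -> Y = -0.625 ✓
All samples match this transformation.

(a) 3T - 2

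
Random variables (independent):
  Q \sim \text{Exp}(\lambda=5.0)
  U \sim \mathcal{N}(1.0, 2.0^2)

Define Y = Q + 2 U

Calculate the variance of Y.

For independent RVs: Var(aX + bY) = a²Var(X) + b²Var(Y)
Var(Q) = 0.04
Var(U) = 4
Var(Y) = 1²*0.04 + 2²*4
= 1*0.04 + 4*4 = 16.04

16.04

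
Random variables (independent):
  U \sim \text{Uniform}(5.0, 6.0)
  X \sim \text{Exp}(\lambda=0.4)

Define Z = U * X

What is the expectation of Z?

For independent RVs: E[XY] = E[X]*E[Y]
E[U] = 5.5
E[X] = 2.5
E[Z] = 5.5 * 2.5 = 13.75

13.75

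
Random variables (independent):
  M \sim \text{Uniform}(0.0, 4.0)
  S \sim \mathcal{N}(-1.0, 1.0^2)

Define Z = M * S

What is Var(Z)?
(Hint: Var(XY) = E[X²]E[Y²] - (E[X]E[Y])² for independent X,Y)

Var(XY) = E[X²]E[Y²] - (E[X]E[Y])²
E[M] = 2, Var(M) = 1.3333333
E[S] = -1, Var(S) = 1
E[M²] = 1.3333333 + 2² = 5.3333333
E[S²] = 1 + (-1)² = 2
Var(Z) = 5.3333333*2 - (2*(-1))²
= 10.666667 - 4 = 6.6666667

6.6666667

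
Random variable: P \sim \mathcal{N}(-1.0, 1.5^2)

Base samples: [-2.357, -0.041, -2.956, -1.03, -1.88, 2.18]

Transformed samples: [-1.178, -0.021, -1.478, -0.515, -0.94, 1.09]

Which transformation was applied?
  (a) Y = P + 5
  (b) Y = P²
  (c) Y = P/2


Checking option (c) Y = P/2:
  P = -2.357 -> Y = -1.178 ✓
  P = -0.041 -> Y = -0.021 ✓
  P = -2.956 -> Y = -1.478 ✓
All samples match this transformation.

(c) P/2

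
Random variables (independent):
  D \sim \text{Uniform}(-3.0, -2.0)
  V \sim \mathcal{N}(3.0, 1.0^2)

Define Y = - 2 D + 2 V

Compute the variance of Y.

For independent RVs: Var(aX + bY) = a²Var(X) + b²Var(Y)
Var(D) = 0.083333333
Var(V) = 1
Var(Y) = (-2)²*0.083333333 + 2²*1
= 4*0.083333333 + 4*1 = 4.3333333

4.3333333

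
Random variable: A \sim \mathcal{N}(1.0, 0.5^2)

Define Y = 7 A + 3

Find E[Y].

For Y = 7A + 3:
E[Y] = 7 * E[A] + 3
E[A] = 1.0 = 1
E[Y] = 7 * 1 + 3 = 10

10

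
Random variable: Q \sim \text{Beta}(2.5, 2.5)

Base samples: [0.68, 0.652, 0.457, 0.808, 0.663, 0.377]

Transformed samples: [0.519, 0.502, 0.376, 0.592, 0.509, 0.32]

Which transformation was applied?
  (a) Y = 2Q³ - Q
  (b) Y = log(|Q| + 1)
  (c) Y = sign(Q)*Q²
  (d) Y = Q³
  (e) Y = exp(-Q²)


Checking option (b) Y = log(|Q| + 1):
  Q = 0.68 -> Y = 0.519 ✓
  Q = 0.652 -> Y = 0.502 ✓
  Q = 0.457 -> Y = 0.376 ✓
All samples match this transformation.

(b) log(|Q| + 1)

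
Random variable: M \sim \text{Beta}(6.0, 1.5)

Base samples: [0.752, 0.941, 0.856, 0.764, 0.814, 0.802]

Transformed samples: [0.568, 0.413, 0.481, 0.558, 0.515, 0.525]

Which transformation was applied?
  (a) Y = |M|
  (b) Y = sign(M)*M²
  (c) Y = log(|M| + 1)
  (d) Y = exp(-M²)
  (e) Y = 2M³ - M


Checking option (d) Y = exp(-M²):
  M = 0.752 -> Y = 0.568 ✓
  M = 0.941 -> Y = 0.413 ✓
  M = 0.856 -> Y = 0.481 ✓
All samples match this transformation.

(d) exp(-M²)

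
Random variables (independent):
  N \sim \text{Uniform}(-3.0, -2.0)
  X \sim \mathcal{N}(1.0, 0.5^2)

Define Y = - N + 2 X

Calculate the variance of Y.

For independent RVs: Var(aX + bY) = a²Var(X) + b²Var(Y)
Var(N) = 0.083333333
Var(X) = 0.25
Var(Y) = (-1)²*0.083333333 + 2²*0.25
= 1*0.083333333 + 4*0.25 = 1.0833333

1.0833333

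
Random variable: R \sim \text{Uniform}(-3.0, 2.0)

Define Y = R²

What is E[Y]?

E[R²] = Var(R) + (E[R])² = 2.0833333 + 0.25 = 2.3333333

2.3333333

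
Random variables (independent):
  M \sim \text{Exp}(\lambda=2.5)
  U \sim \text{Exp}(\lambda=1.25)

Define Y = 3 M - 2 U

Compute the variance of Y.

For independent RVs: Var(aX + bY) = a²Var(X) + b²Var(Y)
Var(M) = 0.16
Var(U) = 0.64
Var(Y) = 3²*0.16 + (-2)²*0.64
= 9*0.16 + 4*0.64 = 4

4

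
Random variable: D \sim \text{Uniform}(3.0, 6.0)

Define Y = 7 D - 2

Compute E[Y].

For Y = 7D - 2:
E[Y] = 7 * E[D] - 2
E[D] = (3 + 6)/2 = 4.5
E[Y] = 7 * 4.5 - 2 = 29.5

29.5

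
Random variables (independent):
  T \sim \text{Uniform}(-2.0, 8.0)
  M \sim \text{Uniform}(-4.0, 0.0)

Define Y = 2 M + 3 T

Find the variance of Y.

For independent RVs: Var(aX + bY) = a²Var(X) + b²Var(Y)
Var(T) = 8.3333333
Var(M) = 1.3333333
Var(Y) = 3²*8.3333333 + 2²*1.3333333
= 9*8.3333333 + 4*1.3333333 = 80.333333

80.333333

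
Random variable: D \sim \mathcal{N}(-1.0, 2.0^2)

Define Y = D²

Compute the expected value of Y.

E[D²] = Var(D) + (E[D])² = 4 + 1 = 5

5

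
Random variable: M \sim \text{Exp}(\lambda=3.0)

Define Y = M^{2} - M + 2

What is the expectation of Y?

E[Y] = 1*E[M²] - 1*E[M] + 2
E[M] = 0.33333333
E[M²] = Var(M) + (E[M])² = 0.11111111 + 0.11111111 = 0.22222222
E[Y] = 1*0.22222222 - 1*0.33333333 + 2 = 1.8888889

1.8888889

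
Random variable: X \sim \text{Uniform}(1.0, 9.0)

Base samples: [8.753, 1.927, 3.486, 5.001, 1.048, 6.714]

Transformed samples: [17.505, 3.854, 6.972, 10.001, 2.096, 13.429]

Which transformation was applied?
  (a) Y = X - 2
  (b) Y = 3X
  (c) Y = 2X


Checking option (c) Y = 2X:
  X = 8.753 -> Y = 17.505 ✓
  X = 1.927 -> Y = 3.854 ✓
  X = 3.486 -> Y = 6.972 ✓
All samples match this transformation.

(c) 2X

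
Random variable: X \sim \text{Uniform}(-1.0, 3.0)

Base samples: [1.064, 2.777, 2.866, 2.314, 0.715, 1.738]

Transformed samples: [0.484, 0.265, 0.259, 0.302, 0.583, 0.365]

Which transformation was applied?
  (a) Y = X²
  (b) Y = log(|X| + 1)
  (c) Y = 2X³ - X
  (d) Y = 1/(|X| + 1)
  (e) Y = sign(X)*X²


Checking option (d) Y = 1/(|X| + 1):
  X = 1.064 -> Y = 0.484 ✓
  X = 2.777 -> Y = 0.265 ✓
  X = 2.866 -> Y = 0.259 ✓
All samples match this transformation.

(d) 1/(|X| + 1)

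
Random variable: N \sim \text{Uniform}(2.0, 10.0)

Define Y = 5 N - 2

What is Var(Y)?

For Y = aN + b: Var(Y) = a² * Var(N)
Var(N) = (10 - 2)^2/12 = 5.3333333
Var(Y) = 5² * 5.3333333 = 25 * 5.3333333 = 133.33333

133.33333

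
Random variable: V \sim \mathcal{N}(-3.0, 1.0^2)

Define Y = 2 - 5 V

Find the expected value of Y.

For Y = -5V + 2:
E[Y] = -5 * E[V] + 2
E[V] = -3.0 = -3
E[Y] = -5 * (-3) + 2 = 17

17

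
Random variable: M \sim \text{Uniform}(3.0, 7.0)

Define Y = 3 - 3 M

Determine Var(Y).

For Y = aM + b: Var(Y) = a² * Var(M)
Var(M) = (7 - 3)^2/12 = 1.3333333
Var(Y) = (-3)² * 1.3333333 = 9 * 1.3333333 = 12

12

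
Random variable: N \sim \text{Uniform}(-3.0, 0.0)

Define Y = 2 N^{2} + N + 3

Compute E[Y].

E[Y] = 2*E[N²] + 1*E[N] + 3
E[N] = -1.5
E[N²] = Var(N) + (E[N])² = 0.75 + 2.25 = 3
E[Y] = 2*3 + 1*(-1.5) + 3 = 7.5

7.5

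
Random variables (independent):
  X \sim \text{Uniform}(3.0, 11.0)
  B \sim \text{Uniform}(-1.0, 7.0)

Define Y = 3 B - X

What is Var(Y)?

For independent RVs: Var(aX + bY) = a²Var(X) + b²Var(Y)
Var(X) = 5.3333333
Var(B) = 5.3333333
Var(Y) = (-1)²*5.3333333 + 3²*5.3333333
= 1*5.3333333 + 9*5.3333333 = 53.333333

53.333333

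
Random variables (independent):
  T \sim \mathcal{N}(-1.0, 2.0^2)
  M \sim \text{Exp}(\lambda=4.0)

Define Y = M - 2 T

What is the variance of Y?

For independent RVs: Var(aX + bY) = a²Var(X) + b²Var(Y)
Var(T) = 4
Var(M) = 0.0625
Var(Y) = (-2)²*4 + 1²*0.0625
= 4*4 + 1*0.0625 = 16.0625

16.0625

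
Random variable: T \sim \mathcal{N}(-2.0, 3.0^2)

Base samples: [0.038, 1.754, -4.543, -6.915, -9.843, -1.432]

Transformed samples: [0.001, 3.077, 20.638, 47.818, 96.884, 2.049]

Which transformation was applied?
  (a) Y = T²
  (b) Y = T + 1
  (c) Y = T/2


Checking option (a) Y = T²:
  T = 0.038 -> Y = 0.001 ✓
  T = 1.754 -> Y = 3.077 ✓
  T = -4.543 -> Y = 20.638 ✓
All samples match this transformation.

(a) T²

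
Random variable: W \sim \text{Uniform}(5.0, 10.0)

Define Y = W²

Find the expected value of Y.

E[W²] = Var(W) + (E[W])² = 2.0833333 + 56.25 = 58.333333

58.333333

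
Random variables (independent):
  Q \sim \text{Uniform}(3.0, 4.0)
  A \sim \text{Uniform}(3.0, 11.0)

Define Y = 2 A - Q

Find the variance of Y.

For independent RVs: Var(aX + bY) = a²Var(X) + b²Var(Y)
Var(Q) = 0.083333333
Var(A) = 5.3333333
Var(Y) = (-1)²*0.083333333 + 2²*5.3333333
= 1*0.083333333 + 4*5.3333333 = 21.416667

21.416667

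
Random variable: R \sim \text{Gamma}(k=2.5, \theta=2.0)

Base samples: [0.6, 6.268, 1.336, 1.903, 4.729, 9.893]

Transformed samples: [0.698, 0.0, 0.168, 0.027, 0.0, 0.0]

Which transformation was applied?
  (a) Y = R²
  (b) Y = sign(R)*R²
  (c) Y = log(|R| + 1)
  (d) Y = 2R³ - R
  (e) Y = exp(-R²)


Checking option (e) Y = exp(-R²):
  R = 0.6 -> Y = 0.698 ✓
  R = 6.268 -> Y = 0.0 ✓
  R = 1.336 -> Y = 0.168 ✓
All samples match this transformation.

(e) exp(-R²)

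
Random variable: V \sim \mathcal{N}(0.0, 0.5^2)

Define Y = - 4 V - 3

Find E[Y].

For Y = -4V - 3:
E[Y] = -4 * E[V] - 3
E[V] = 0.0 = 0
E[Y] = -4 * 0 - 3 = -3

-3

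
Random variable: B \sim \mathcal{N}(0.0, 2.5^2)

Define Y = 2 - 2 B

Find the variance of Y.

For Y = aB + b: Var(Y) = a² * Var(B)
Var(B) = 2.5^2 = 6.25
Var(Y) = (-2)² * 6.25 = 4 * 6.25 = 25

25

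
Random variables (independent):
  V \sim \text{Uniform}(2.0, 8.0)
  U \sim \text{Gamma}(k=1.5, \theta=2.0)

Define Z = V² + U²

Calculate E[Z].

E[Z] = E[V²] + E[U²]
E[V²] = Var(V) + E[V]² = 3 + 25 = 28
E[U²] = Var(U) + E[U]² = 6 + 9 = 15
E[Z] = 28 + 15 = 43

43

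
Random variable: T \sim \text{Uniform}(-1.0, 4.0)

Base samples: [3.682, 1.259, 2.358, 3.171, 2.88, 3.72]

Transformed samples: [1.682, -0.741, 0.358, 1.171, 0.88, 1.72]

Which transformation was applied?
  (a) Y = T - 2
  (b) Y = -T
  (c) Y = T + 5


Checking option (a) Y = T - 2:
  T = 3.682 -> Y = 1.682 ✓
  T = 1.259 -> Y = -0.741 ✓
  T = 2.358 -> Y = 0.358 ✓
All samples match this transformation.

(a) T - 2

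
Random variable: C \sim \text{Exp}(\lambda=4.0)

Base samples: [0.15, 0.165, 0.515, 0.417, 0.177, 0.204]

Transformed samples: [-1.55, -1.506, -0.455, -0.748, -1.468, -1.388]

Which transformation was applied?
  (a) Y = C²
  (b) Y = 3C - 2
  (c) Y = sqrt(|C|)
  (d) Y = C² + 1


Checking option (b) Y = 3C - 2:
  C = 0.15 -> Y = -1.55 ✓
  C = 0.165 -> Y = -1.506 ✓
  C = 0.515 -> Y = -0.455 ✓
All samples match this transformation.

(b) 3C - 2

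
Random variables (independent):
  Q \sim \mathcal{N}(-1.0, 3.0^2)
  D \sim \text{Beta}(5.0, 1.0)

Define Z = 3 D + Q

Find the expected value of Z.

E[Z] = 1*E[Q] + 3*E[D]
E[Q] = -1
E[D] = 0.83333333
E[Z] = 1*(-1) + 3*0.83333333 = 1.5

1.5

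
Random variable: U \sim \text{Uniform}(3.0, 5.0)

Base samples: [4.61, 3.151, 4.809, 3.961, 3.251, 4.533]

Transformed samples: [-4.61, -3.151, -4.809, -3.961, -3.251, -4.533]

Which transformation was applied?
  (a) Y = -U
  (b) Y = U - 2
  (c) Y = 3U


Checking option (a) Y = -U:
  U = 4.61 -> Y = -4.61 ✓
  U = 3.151 -> Y = -3.151 ✓
  U = 4.809 -> Y = -4.809 ✓
All samples match this transformation.

(a) -U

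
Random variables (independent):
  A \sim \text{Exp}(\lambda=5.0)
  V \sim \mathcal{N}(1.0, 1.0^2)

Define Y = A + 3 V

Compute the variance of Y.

For independent RVs: Var(aX + bY) = a²Var(X) + b²Var(Y)
Var(A) = 0.04
Var(V) = 1
Var(Y) = 1²*0.04 + 3²*1
= 1*0.04 + 9*1 = 9.04

9.04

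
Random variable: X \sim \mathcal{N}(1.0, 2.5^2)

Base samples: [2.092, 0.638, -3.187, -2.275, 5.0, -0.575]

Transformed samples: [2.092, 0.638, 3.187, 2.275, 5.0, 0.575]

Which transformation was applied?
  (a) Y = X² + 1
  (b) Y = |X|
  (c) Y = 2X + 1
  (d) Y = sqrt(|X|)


Checking option (b) Y = |X|:
  X = 2.092 -> Y = 2.092 ✓
  X = 0.638 -> Y = 0.638 ✓
  X = -3.187 -> Y = 3.187 ✓
All samples match this transformation.

(b) |X|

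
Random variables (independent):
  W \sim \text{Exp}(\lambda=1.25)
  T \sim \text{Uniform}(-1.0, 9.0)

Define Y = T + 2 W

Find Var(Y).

For independent RVs: Var(aX + bY) = a²Var(X) + b²Var(Y)
Var(W) = 0.64
Var(T) = 8.3333333
Var(Y) = 2²*0.64 + 1²*8.3333333
= 4*0.64 + 1*8.3333333 = 10.893333

10.893333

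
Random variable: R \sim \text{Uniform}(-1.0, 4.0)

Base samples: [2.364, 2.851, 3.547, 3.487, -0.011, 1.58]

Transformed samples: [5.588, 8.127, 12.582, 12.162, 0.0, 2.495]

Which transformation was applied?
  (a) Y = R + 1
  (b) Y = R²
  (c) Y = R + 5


Checking option (b) Y = R²:
  R = 2.364 -> Y = 5.588 ✓
  R = 2.851 -> Y = 8.127 ✓
  R = 3.547 -> Y = 12.582 ✓
All samples match this transformation.

(b) R²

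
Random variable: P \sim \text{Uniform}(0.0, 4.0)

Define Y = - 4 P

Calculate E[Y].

For Y = -4P:
E[Y] = -4 * E[P]
E[P] = (0 + 4)/2 = 2
E[Y] = -4 * 2 = -8

-8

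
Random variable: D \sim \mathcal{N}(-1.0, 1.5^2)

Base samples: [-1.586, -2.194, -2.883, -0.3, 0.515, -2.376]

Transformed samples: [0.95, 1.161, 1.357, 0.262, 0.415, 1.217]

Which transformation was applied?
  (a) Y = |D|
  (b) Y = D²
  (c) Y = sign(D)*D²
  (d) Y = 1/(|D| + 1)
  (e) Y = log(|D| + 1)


Checking option (e) Y = log(|D| + 1):
  D = -1.586 -> Y = 0.95 ✓
  D = -2.194 -> Y = 1.161 ✓
  D = -2.883 -> Y = 1.357 ✓
All samples match this transformation.

(e) log(|D| + 1)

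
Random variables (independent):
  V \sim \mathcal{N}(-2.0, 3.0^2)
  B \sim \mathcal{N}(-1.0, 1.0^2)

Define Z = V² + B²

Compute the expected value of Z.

E[Z] = E[V²] + E[B²]
E[V²] = Var(V) + E[V]² = 9 + 4 = 13
E[B²] = Var(B) + E[B]² = 1 + 1 = 2
E[Z] = 13 + 2 = 15

15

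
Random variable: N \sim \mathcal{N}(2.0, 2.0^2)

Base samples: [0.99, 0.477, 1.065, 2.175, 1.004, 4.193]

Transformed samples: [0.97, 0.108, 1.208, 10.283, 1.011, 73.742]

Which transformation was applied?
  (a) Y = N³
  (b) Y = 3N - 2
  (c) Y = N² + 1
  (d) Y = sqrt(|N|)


Checking option (a) Y = N³:
  N = 0.99 -> Y = 0.97 ✓
  N = 0.477 -> Y = 0.108 ✓
  N = 1.065 -> Y = 1.208 ✓
All samples match this transformation.

(a) N³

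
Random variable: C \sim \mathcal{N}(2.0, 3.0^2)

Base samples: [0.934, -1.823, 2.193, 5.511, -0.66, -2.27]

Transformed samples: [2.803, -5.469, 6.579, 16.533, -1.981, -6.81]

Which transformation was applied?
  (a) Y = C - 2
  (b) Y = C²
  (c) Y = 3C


Checking option (c) Y = 3C:
  C = 0.934 -> Y = 2.803 ✓
  C = -1.823 -> Y = -5.469 ✓
  C = 2.193 -> Y = 6.579 ✓
All samples match this transformation.

(c) 3C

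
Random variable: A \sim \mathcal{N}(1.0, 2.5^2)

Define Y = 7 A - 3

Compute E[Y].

For Y = 7A - 3:
E[Y] = 7 * E[A] - 3
E[A] = 1.0 = 1
E[Y] = 7 * 1 - 3 = 4

4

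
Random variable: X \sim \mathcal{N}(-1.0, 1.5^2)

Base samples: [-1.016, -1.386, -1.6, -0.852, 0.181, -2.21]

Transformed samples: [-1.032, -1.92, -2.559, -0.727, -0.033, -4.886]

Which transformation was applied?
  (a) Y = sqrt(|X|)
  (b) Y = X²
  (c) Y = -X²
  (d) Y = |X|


Checking option (c) Y = -X²:
  X = -1.016 -> Y = -1.032 ✓
  X = -1.386 -> Y = -1.92 ✓
  X = -1.6 -> Y = -2.559 ✓
All samples match this transformation.

(c) -X²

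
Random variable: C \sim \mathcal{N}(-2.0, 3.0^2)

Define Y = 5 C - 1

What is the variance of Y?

For Y = aC + b: Var(Y) = a² * Var(C)
Var(C) = 3.0^2 = 9
Var(Y) = 5² * 9 = 25 * 9 = 225

225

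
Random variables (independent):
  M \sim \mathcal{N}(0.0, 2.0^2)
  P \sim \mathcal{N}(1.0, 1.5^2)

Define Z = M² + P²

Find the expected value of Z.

E[Z] = E[M²] + E[P²]
E[M²] = Var(M) + E[M]² = 4 + 0 = 4
E[P²] = Var(P) + E[P]² = 2.25 + 1 = 3.25
E[Z] = 4 + 3.25 = 7.25

7.25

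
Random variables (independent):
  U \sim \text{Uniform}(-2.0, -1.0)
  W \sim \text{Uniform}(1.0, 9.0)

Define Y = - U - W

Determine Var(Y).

For independent RVs: Var(aX + bY) = a²Var(X) + b²Var(Y)
Var(U) = 0.083333333
Var(W) = 5.3333333
Var(Y) = (-1)²*0.083333333 + (-1)²*5.3333333
= 1*0.083333333 + 1*5.3333333 = 5.4166667

5.4166667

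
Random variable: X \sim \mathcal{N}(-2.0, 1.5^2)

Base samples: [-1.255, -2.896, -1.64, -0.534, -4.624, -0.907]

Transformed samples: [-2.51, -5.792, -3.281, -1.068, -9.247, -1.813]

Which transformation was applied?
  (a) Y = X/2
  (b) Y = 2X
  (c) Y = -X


Checking option (b) Y = 2X:
  X = -1.255 -> Y = -2.51 ✓
  X = -2.896 -> Y = -5.792 ✓
  X = -1.64 -> Y = -3.281 ✓
All samples match this transformation.

(b) 2X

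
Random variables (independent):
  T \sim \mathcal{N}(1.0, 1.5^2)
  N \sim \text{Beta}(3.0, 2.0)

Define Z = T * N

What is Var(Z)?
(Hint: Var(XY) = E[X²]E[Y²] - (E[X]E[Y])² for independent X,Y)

Var(XY) = E[X²]E[Y²] - (E[X]E[Y])²
E[T] = 1, Var(T) = 2.25
E[N] = 0.6, Var(N) = 0.04
E[T²] = 2.25 + 1² = 3.25
E[N²] = 0.04 + 0.6² = 0.4
Var(Z) = 3.25*0.4 - (1*0.6)²
= 1.3 - 0.36 = 0.94

0.94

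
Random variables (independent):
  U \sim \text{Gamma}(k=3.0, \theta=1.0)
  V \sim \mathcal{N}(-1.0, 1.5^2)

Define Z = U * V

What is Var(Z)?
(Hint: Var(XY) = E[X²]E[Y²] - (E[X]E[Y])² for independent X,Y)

Var(XY) = E[X²]E[Y²] - (E[X]E[Y])²
E[U] = 3, Var(U) = 3
E[V] = -1, Var(V) = 2.25
E[U²] = 3 + 3² = 12
E[V²] = 2.25 + (-1)² = 3.25
Var(Z) = 12*3.25 - (3*(-1))²
= 39 - 9 = 30

30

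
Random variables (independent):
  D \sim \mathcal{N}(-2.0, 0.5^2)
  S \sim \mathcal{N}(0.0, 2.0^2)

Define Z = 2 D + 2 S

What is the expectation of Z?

E[Z] = 2*E[D] + 2*E[S]
E[D] = -2
E[S] = 0
E[Z] = 2*(-2) + 2*0 = -4

-4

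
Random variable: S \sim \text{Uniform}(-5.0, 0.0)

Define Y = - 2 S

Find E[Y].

For Y = -2S:
E[Y] = -2 * E[S]
E[S] = (-5 + 0)/2 = -2.5
E[Y] = -2 * (-2.5) = 5

5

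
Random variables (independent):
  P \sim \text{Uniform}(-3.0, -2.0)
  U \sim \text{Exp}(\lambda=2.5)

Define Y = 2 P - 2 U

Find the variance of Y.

For independent RVs: Var(aX + bY) = a²Var(X) + b²Var(Y)
Var(P) = 0.083333333
Var(U) = 0.16
Var(Y) = 2²*0.083333333 + (-2)²*0.16
= 4*0.083333333 + 4*0.16 = 0.97333333

0.97333333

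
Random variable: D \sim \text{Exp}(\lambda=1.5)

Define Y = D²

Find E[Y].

Using E[X²] = Var(X) + (E[X])²:
E[D] = 0.66666667
Var(D) = 1/1.5^2 = 0.44444444
E[D²] = 0.44444444 + 0.66666667² = 0.44444444 + 0.44444444 = 0.88888889

0.88888889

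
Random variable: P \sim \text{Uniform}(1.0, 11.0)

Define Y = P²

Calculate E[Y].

E[P²] = Var(P) + (E[P])² = 8.3333333 + 36 = 44.333333

44.333333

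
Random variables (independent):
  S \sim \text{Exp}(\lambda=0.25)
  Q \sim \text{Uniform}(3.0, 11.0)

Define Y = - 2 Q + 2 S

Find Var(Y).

For independent RVs: Var(aX + bY) = a²Var(X) + b²Var(Y)
Var(S) = 16
Var(Q) = 5.3333333
Var(Y) = 2²*16 + (-2)²*5.3333333
= 4*16 + 4*5.3333333 = 85.333333

85.333333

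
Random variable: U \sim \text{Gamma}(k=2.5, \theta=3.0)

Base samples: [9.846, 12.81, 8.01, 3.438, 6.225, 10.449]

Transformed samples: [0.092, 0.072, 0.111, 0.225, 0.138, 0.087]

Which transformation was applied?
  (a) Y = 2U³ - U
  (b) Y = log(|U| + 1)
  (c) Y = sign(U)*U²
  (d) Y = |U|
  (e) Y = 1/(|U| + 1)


Checking option (e) Y = 1/(|U| + 1):
  U = 9.846 -> Y = 0.092 ✓
  U = 12.81 -> Y = 0.072 ✓
  U = 8.01 -> Y = 0.111 ✓
All samples match this transformation.

(e) 1/(|U| + 1)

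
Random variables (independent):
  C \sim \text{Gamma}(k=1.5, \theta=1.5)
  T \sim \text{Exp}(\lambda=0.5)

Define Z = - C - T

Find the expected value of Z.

E[Z] = -1*E[C] - 1*E[T]
E[C] = 2.25
E[T] = 2
E[Z] = -1*2.25 - 1*2 = -4.25

-4.25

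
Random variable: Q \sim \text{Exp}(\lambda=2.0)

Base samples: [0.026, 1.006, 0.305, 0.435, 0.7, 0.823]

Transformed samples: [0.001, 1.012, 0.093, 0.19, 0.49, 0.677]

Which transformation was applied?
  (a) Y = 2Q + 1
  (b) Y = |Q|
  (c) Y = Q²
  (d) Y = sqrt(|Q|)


Checking option (c) Y = Q²:
  Q = 0.026 -> Y = 0.001 ✓
  Q = 1.006 -> Y = 1.012 ✓
  Q = 0.305 -> Y = 0.093 ✓
All samples match this transformation.

(c) Q²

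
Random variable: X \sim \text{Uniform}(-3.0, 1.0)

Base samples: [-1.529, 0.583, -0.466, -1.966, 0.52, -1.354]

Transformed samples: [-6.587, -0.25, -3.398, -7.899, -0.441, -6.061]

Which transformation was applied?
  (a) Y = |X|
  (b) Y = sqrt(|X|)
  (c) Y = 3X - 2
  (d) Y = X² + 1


Checking option (c) Y = 3X - 2:
  X = -1.529 -> Y = -6.587 ✓
  X = 0.583 -> Y = -0.25 ✓
  X = -0.466 -> Y = -3.398 ✓
All samples match this transformation.

(c) 3X - 2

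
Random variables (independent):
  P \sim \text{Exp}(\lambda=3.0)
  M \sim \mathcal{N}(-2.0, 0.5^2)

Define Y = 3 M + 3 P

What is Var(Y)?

For independent RVs: Var(aX + bY) = a²Var(X) + b²Var(Y)
Var(P) = 0.11111111
Var(M) = 0.25
Var(Y) = 3²*0.11111111 + 3²*0.25
= 9*0.11111111 + 9*0.25 = 3.25

3.25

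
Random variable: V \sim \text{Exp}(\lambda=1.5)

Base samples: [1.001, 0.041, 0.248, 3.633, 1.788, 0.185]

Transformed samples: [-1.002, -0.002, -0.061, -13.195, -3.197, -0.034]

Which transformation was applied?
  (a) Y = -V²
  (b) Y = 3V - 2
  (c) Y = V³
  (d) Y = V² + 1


Checking option (a) Y = -V²:
  V = 1.001 -> Y = -1.002 ✓
  V = 0.041 -> Y = -0.002 ✓
  V = 0.248 -> Y = -0.061 ✓
All samples match this transformation.

(a) -V²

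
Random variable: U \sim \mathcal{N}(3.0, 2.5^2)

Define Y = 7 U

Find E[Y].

For Y = 7U:
E[Y] = 7 * E[U]
E[U] = 3.0 = 3
E[Y] = 7 * 3 = 21

21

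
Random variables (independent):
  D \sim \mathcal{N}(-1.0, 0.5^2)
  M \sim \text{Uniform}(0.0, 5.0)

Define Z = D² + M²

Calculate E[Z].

E[Z] = E[D²] + E[M²]
E[D²] = Var(D) + E[D]² = 0.25 + 1 = 1.25
E[M²] = Var(M) + E[M]² = 2.0833333 + 6.25 = 8.3333333
E[Z] = 1.25 + 8.3333333 = 9.5833333

9.5833333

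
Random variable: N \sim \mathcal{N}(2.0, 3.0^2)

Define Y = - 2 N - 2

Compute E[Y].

For Y = -2N - 2:
E[Y] = -2 * E[N] - 2
E[N] = 2.0 = 2
E[Y] = -2 * 2 - 2 = -6

-6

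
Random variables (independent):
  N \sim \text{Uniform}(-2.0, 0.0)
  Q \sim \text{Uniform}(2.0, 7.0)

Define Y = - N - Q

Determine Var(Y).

For independent RVs: Var(aX + bY) = a²Var(X) + b²Var(Y)
Var(N) = 0.33333333
Var(Q) = 2.0833333
Var(Y) = (-1)²*0.33333333 + (-1)²*2.0833333
= 1*0.33333333 + 1*2.0833333 = 2.4166667

2.4166667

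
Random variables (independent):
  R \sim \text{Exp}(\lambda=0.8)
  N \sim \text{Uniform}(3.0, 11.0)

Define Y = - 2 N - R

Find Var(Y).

For independent RVs: Var(aX + bY) = a²Var(X) + b²Var(Y)
Var(R) = 1.5625
Var(N) = 5.3333333
Var(Y) = (-1)²*1.5625 + (-2)²*5.3333333
= 1*1.5625 + 4*5.3333333 = 22.895833

22.895833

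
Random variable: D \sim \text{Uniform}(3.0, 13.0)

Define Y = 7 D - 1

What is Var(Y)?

For Y = aD + b: Var(Y) = a² * Var(D)
Var(D) = (13 - 3)^2/12 = 8.3333333
Var(Y) = 7² * 8.3333333 = 49 * 8.3333333 = 408.33333

408.33333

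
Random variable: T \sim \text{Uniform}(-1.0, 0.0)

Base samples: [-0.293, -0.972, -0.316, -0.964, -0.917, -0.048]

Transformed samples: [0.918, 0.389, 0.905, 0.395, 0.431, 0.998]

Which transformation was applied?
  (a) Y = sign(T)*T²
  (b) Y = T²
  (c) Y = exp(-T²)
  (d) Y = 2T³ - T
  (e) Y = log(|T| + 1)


Checking option (c) Y = exp(-T²):
  T = -0.293 -> Y = 0.918 ✓
  T = -0.972 -> Y = 0.389 ✓
  T = -0.316 -> Y = 0.905 ✓
All samples match this transformation.

(c) exp(-T²)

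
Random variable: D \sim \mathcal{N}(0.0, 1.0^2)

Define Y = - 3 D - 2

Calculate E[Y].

For Y = -3D - 2:
E[Y] = -3 * E[D] - 2
E[D] = 0.0 = 0
E[Y] = -3 * 0 - 2 = -2

-2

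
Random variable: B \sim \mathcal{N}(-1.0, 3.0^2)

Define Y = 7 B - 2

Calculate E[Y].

For Y = 7B - 2:
E[Y] = 7 * E[B] - 2
E[B] = -1.0 = -1
E[Y] = 7 * (-1) - 2 = -9

-9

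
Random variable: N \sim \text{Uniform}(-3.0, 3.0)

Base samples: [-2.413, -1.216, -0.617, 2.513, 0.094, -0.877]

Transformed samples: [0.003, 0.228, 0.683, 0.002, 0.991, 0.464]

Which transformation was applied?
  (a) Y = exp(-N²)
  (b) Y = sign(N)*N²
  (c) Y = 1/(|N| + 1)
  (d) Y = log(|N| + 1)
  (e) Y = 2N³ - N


Checking option (a) Y = exp(-N²):
  N = -2.413 -> Y = 0.003 ✓
  N = -1.216 -> Y = 0.228 ✓
  N = -0.617 -> Y = 0.683 ✓
All samples match this transformation.

(a) exp(-N²)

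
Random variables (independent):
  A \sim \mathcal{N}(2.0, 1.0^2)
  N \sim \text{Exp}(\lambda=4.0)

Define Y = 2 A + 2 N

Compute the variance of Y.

For independent RVs: Var(aX + bY) = a²Var(X) + b²Var(Y)
Var(A) = 1
Var(N) = 0.0625
Var(Y) = 2²*1 + 2²*0.0625
= 4*1 + 4*0.0625 = 4.25

4.25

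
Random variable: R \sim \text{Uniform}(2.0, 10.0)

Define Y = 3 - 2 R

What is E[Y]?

For Y = -2R + 3:
E[Y] = -2 * E[R] + 3
E[R] = (2 + 10)/2 = 6
E[Y] = -2 * 6 + 3 = -9

-9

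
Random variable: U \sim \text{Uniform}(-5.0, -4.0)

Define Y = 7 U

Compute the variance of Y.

For Y = aU + b: Var(Y) = a² * Var(U)
Var(U) = (-4 + 5)^2/12 = 0.083333333
Var(Y) = 7² * 0.083333333 = 49 * 0.083333333 = 4.0833333

4.0833333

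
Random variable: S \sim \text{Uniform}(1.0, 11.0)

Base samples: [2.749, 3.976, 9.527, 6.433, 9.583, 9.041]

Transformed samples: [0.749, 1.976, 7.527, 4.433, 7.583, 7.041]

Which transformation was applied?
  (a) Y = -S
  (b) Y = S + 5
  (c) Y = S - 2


Checking option (c) Y = S - 2:
  S = 2.749 -> Y = 0.749 ✓
  S = 3.976 -> Y = 1.976 ✓
  S = 9.527 -> Y = 7.527 ✓
All samples match this transformation.

(c) S - 2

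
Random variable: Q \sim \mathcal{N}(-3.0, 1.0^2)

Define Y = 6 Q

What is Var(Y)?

For Y = aQ + b: Var(Y) = a² * Var(Q)
Var(Q) = 1.0^2 = 1
Var(Y) = 6² * 1 = 36 * 1 = 36

36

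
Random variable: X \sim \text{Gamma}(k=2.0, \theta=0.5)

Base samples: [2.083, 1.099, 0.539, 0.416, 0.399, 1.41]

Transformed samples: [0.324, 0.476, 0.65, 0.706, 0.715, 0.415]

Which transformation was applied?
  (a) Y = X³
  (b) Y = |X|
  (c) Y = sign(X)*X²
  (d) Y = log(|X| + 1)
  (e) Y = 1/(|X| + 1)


Checking option (e) Y = 1/(|X| + 1):
  X = 2.083 -> Y = 0.324 ✓
  X = 1.099 -> Y = 0.476 ✓
  X = 0.539 -> Y = 0.65 ✓
All samples match this transformation.

(e) 1/(|X| + 1)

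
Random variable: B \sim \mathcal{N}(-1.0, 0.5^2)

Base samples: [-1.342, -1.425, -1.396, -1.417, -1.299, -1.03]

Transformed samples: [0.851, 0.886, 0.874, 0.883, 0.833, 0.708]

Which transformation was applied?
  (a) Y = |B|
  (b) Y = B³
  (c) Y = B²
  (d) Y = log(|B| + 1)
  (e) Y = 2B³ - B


Checking option (d) Y = log(|B| + 1):
  B = -1.342 -> Y = 0.851 ✓
  B = -1.425 -> Y = 0.886 ✓
  B = -1.396 -> Y = 0.874 ✓
All samples match this transformation.

(d) log(|B| + 1)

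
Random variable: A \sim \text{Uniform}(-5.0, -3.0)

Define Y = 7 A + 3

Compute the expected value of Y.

For Y = 7A + 3:
E[Y] = 7 * E[A] + 3
E[A] = (-5 - 3)/2 = -4
E[Y] = 7 * (-4) + 3 = -25

-25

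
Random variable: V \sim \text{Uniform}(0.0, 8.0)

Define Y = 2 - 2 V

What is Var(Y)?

For Y = aV + b: Var(Y) = a² * Var(V)
Var(V) = (8 - 0)^2/12 = 5.3333333
Var(Y) = (-2)² * 5.3333333 = 4 * 5.3333333 = 21.333333

21.333333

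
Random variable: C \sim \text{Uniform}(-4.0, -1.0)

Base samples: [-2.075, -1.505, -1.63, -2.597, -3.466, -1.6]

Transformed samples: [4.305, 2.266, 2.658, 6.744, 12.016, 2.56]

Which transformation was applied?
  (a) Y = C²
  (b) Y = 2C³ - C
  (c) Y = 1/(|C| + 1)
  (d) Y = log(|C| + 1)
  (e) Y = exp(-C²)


Checking option (a) Y = C²:
  C = -2.075 -> Y = 4.305 ✓
  C = -1.505 -> Y = 2.266 ✓
  C = -1.63 -> Y = 2.658 ✓
All samples match this transformation.

(a) C²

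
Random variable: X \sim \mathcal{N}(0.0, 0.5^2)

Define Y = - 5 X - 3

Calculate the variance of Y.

For Y = aX + b: Var(Y) = a² * Var(X)
Var(X) = 0.5^2 = 0.25
Var(Y) = (-5)² * 0.25 = 25 * 0.25 = 6.25

6.25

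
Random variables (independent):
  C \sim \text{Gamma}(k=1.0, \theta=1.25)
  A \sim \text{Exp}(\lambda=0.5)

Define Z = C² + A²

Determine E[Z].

E[Z] = E[C²] + E[A²]
E[C²] = Var(C) + E[C]² = 1.5625 + 1.5625 = 3.125
E[A²] = Var(A) + E[A]² = 4 + 4 = 8
E[Z] = 3.125 + 8 = 11.125

11.125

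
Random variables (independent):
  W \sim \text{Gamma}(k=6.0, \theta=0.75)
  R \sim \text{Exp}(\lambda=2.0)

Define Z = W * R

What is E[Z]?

For independent RVs: E[XY] = E[X]*E[Y]
E[W] = 4.5
E[R] = 0.5
E[Z] = 4.5 * 0.5 = 2.25

2.25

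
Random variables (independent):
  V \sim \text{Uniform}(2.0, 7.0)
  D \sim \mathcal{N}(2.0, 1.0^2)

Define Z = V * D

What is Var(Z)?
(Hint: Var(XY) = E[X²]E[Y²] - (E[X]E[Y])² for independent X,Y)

Var(XY) = E[X²]E[Y²] - (E[X]E[Y])²
E[V] = 4.5, Var(V) = 2.0833333
E[D] = 2, Var(D) = 1
E[V²] = 2.0833333 + 4.5² = 22.333333
E[D²] = 1 + 2² = 5
Var(Z) = 22.333333*5 - (4.5*2)²
= 111.66667 - 81 = 30.666667

30.666667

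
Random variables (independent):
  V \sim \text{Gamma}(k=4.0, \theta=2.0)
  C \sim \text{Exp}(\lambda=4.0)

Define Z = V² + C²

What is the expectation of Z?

E[Z] = E[V²] + E[C²]
E[V²] = Var(V) + E[V]² = 16 + 64 = 80
E[C²] = Var(C) + E[C]² = 0.0625 + 0.0625 = 0.125
E[Z] = 80 + 0.125 = 80.125

80.125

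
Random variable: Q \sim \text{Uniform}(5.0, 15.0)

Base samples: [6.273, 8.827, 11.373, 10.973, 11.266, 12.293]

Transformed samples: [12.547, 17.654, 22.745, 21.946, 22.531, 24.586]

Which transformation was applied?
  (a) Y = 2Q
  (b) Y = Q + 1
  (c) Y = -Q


Checking option (a) Y = 2Q:
  Q = 6.273 -> Y = 12.547 ✓
  Q = 8.827 -> Y = 17.654 ✓
  Q = 11.373 -> Y = 22.745 ✓
All samples match this transformation.

(a) 2Q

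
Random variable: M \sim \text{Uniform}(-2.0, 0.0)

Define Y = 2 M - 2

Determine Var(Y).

For Y = aM + b: Var(Y) = a² * Var(M)
Var(M) = (0 + 2)^2/12 = 0.33333333
Var(Y) = 2² * 0.33333333 = 4 * 0.33333333 = 1.3333333

1.3333333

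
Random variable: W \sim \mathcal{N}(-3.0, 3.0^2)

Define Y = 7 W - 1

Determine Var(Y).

For Y = aW + b: Var(Y) = a² * Var(W)
Var(W) = 3.0^2 = 9
Var(Y) = 7² * 9 = 49 * 9 = 441

441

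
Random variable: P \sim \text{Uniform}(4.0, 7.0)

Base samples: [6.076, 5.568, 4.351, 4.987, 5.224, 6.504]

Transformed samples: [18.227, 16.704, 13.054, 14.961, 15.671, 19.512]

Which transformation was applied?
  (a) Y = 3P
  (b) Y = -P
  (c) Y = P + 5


Checking option (a) Y = 3P:
  P = 6.076 -> Y = 18.227 ✓
  P = 5.568 -> Y = 16.704 ✓
  P = 4.351 -> Y = 13.054 ✓
All samples match this transformation.

(a) 3P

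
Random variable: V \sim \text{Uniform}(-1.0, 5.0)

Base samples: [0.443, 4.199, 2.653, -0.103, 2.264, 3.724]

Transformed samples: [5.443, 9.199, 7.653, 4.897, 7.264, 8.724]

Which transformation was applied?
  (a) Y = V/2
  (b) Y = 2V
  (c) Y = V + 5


Checking option (c) Y = V + 5:
  V = 0.443 -> Y = 5.443 ✓
  V = 4.199 -> Y = 9.199 ✓
  V = 2.653 -> Y = 7.653 ✓
All samples match this transformation.

(c) V + 5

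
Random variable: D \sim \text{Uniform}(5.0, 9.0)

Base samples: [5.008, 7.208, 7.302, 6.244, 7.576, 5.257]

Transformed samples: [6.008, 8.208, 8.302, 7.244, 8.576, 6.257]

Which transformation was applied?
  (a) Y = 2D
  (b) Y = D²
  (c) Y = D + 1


Checking option (c) Y = D + 1:
  D = 5.008 -> Y = 6.008 ✓
  D = 7.208 -> Y = 8.208 ✓
  D = 7.302 -> Y = 8.302 ✓
All samples match this transformation.

(c) D + 1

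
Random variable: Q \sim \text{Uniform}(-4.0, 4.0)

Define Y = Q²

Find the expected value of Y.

E[Q²] = Var(Q) + (E[Q])² = 5.3333333 + 0 = 5.3333333

5.3333333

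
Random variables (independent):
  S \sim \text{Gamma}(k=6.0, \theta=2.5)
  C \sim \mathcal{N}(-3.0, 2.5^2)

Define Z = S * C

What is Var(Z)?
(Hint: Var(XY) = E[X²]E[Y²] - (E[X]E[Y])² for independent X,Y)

Var(XY) = E[X²]E[Y²] - (E[X]E[Y])²
E[S] = 15, Var(S) = 37.5
E[C] = -3, Var(C) = 6.25
E[S²] = 37.5 + 15² = 262.5
E[C²] = 6.25 + (-3)² = 15.25
Var(Z) = 262.5*15.25 - (15*(-3))²
= 4003.125 - 2025 = 1978.125

1978.125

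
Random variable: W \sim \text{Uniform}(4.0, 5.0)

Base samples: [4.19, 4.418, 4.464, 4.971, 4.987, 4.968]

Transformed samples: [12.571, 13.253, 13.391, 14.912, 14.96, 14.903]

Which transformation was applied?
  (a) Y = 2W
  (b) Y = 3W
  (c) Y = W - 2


Checking option (b) Y = 3W:
  W = 4.19 -> Y = 12.571 ✓
  W = 4.418 -> Y = 13.253 ✓
  W = 4.464 -> Y = 13.391 ✓
All samples match this transformation.

(b) 3W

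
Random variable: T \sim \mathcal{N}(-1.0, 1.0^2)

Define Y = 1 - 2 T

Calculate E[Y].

For Y = -2T + 1:
E[Y] = -2 * E[T] + 1
E[T] = -1.0 = -1
E[Y] = -2 * (-1) + 1 = 3

3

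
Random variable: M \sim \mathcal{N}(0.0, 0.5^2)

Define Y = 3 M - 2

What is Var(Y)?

For Y = aM + b: Var(Y) = a² * Var(M)
Var(M) = 0.5^2 = 0.25
Var(Y) = 3² * 0.25 = 9 * 0.25 = 2.25

2.25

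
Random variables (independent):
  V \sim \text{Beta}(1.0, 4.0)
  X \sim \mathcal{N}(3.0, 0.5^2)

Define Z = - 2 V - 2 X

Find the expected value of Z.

E[Z] = -2*E[V] - 2*E[X]
E[V] = 0.2
E[X] = 3
E[Z] = -2*0.2 - 2*3 = -6.4

-6.4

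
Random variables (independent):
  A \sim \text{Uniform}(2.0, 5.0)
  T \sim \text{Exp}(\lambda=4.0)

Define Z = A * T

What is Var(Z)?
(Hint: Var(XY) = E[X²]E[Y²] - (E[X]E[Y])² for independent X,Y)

Var(XY) = E[X²]E[Y²] - (E[X]E[Y])²
E[A] = 3.5, Var(A) = 0.75
E[T] = 0.25, Var(T) = 0.0625
E[A²] = 0.75 + 3.5² = 13
E[T²] = 0.0625 + 0.25² = 0.125
Var(Z) = 13*0.125 - (3.5*0.25)²
= 1.625 - 0.765625 = 0.859375

0.859375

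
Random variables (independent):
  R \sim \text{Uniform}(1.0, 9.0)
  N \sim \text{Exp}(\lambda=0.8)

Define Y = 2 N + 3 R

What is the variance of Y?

For independent RVs: Var(aX + bY) = a²Var(X) + b²Var(Y)
Var(R) = 5.3333333
Var(N) = 1.5625
Var(Y) = 3²*5.3333333 + 2²*1.5625
= 9*5.3333333 + 4*1.5625 = 54.25

54.25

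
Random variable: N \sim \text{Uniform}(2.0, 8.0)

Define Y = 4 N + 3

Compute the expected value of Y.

For Y = 4N + 3:
E[Y] = 4 * E[N] + 3
E[N] = (2 + 8)/2 = 5
E[Y] = 4 * 5 + 3 = 23

23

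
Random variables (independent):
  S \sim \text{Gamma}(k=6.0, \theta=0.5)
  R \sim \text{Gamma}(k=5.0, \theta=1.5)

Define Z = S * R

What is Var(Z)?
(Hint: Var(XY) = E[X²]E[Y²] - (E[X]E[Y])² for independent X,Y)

Var(XY) = E[X²]E[Y²] - (E[X]E[Y])²
E[S] = 3, Var(S) = 1.5
E[R] = 7.5, Var(R) = 11.25
E[S²] = 1.5 + 3² = 10.5
E[R²] = 11.25 + 7.5² = 67.5
Var(Z) = 10.5*67.5 - (3*7.5)²
= 708.75 - 506.25 = 202.5

202.5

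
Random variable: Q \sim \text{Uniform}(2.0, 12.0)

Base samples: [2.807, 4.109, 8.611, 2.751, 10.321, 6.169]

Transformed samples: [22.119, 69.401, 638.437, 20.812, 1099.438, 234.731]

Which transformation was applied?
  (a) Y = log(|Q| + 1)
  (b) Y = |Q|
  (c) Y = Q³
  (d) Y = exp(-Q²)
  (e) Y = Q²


Checking option (c) Y = Q³:
  Q = 2.807 -> Y = 22.119 ✓
  Q = 4.109 -> Y = 69.401 ✓
  Q = 8.611 -> Y = 638.437 ✓
All samples match this transformation.

(c) Q³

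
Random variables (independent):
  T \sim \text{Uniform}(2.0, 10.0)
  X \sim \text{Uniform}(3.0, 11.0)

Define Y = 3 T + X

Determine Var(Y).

For independent RVs: Var(aX + bY) = a²Var(X) + b²Var(Y)
Var(T) = 5.3333333
Var(X) = 5.3333333
Var(Y) = 3²*5.3333333 + 1²*5.3333333
= 9*5.3333333 + 1*5.3333333 = 53.333333

53.333333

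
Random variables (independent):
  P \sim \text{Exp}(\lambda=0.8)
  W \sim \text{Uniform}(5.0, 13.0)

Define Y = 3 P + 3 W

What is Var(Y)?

For independent RVs: Var(aX + bY) = a²Var(X) + b²Var(Y)
Var(P) = 1.5625
Var(W) = 5.3333333
Var(Y) = 3²*1.5625 + 3²*5.3333333
= 9*1.5625 + 9*5.3333333 = 62.0625

62.0625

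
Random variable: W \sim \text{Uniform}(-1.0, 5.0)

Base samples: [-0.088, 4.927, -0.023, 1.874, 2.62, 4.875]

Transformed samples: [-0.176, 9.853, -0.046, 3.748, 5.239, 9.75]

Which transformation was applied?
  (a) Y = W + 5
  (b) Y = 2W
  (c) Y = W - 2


Checking option (b) Y = 2W:
  W = -0.088 -> Y = -0.176 ✓
  W = 4.927 -> Y = 9.853 ✓
  W = -0.023 -> Y = -0.046 ✓
All samples match this transformation.

(b) 2W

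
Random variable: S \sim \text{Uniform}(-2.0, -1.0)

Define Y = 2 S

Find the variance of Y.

For Y = aS + b: Var(Y) = a² * Var(S)
Var(S) = (-1 + 2)^2/12 = 0.083333333
Var(Y) = 2² * 0.083333333 = 4 * 0.083333333 = 0.33333333

0.33333333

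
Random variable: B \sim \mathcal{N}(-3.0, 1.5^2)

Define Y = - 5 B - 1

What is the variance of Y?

For Y = aB + b: Var(Y) = a² * Var(B)
Var(B) = 1.5^2 = 2.25
Var(Y) = (-5)² * 2.25 = 25 * 2.25 = 56.25

56.25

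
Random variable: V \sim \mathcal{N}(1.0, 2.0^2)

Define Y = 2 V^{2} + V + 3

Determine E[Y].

E[Y] = 2*E[V²] + 1*E[V] + 3
E[V] = 1
E[V²] = Var(V) + (E[V])² = 4 + 1 = 5
E[Y] = 2*5 + 1*1 + 3 = 14

14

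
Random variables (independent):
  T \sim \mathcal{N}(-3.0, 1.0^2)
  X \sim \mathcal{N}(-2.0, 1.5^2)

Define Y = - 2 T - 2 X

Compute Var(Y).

For independent RVs: Var(aX + bY) = a²Var(X) + b²Var(Y)
Var(T) = 1
Var(X) = 2.25
Var(Y) = (-2)²*1 + (-2)²*2.25
= 4*1 + 4*2.25 = 13

13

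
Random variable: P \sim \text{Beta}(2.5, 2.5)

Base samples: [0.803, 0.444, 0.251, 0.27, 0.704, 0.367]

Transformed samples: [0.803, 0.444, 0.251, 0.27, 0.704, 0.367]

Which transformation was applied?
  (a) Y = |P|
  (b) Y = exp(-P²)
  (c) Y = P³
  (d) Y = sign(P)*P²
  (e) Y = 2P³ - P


Checking option (a) Y = |P|:
  P = 0.803 -> Y = 0.803 ✓
  P = 0.444 -> Y = 0.444 ✓
  P = 0.251 -> Y = 0.251 ✓
All samples match this transformation.

(a) |P|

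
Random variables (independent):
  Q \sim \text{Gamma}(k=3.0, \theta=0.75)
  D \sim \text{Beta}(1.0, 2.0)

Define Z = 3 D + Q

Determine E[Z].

E[Z] = 1*E[Q] + 3*E[D]
E[Q] = 2.25
E[D] = 0.33333333
E[Z] = 1*2.25 + 3*0.33333333 = 3.25

3.25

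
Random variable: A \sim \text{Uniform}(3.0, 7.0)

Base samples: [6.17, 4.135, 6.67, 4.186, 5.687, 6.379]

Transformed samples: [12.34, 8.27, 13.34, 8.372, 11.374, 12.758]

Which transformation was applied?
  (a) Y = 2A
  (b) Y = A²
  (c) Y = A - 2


Checking option (a) Y = 2A:
  A = 6.17 -> Y = 12.34 ✓
  A = 4.135 -> Y = 8.27 ✓
  A = 6.67 -> Y = 13.34 ✓
All samples match this transformation.

(a) 2A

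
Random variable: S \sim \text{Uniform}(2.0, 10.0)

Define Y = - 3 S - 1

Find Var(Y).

For Y = aS + b: Var(Y) = a² * Var(S)
Var(S) = (10 - 2)^2/12 = 5.3333333
Var(Y) = (-3)² * 5.3333333 = 9 * 5.3333333 = 48

48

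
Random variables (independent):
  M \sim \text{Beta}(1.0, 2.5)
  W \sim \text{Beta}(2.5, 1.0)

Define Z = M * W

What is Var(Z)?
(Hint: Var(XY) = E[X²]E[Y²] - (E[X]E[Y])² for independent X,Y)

Var(XY) = E[X²]E[Y²] - (E[X]E[Y])²
E[M] = 0.28571429, Var(M) = 0.045351474
E[W] = 0.71428571, Var(W) = 0.045351474
E[M²] = 0.045351474 + 0.28571429² = 0.12698413
E[W²] = 0.045351474 + 0.71428571² = 0.55555556
Var(Z) = 0.12698413*0.55555556 - (0.28571429*0.71428571)²
= 0.070546737 - 0.041649313 = 0.028897424

0.028897424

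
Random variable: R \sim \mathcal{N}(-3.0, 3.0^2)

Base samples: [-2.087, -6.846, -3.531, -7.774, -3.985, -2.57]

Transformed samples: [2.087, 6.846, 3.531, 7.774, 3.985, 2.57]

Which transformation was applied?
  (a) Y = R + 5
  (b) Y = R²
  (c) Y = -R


Checking option (c) Y = -R:
  R = -2.087 -> Y = 2.087 ✓
  R = -6.846 -> Y = 6.846 ✓
  R = -3.531 -> Y = 3.531 ✓
All samples match this transformation.

(c) -R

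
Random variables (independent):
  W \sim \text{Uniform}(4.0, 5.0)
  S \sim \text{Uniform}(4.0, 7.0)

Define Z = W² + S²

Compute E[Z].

E[Z] = E[W²] + E[S²]
E[W²] = Var(W) + E[W]² = 0.083333333 + 20.25 = 20.333333
E[S²] = Var(S) + E[S]² = 0.75 + 30.25 = 31
E[Z] = 20.333333 + 31 = 51.333333

51.333333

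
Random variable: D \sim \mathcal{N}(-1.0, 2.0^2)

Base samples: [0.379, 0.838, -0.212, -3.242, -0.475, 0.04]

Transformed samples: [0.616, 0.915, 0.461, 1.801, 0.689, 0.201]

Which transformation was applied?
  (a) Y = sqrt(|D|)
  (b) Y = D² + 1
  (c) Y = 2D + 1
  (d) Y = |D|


Checking option (a) Y = sqrt(|D|):
  D = 0.379 -> Y = 0.616 ✓
  D = 0.838 -> Y = 0.915 ✓
  D = -0.212 -> Y = 0.461 ✓
All samples match this transformation.

(a) sqrt(|D|)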